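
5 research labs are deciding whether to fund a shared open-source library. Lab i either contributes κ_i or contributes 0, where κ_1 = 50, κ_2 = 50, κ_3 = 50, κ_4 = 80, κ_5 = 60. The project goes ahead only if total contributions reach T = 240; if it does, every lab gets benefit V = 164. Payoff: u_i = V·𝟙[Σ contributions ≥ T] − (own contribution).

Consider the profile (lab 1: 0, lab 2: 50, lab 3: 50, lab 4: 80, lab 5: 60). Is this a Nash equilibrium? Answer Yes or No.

Total = 240 ≥ 240: provided.
Lab 1 (pledges 0, payoff 164): pledging 50 → total 290, payoff 114. No gain.
Lab 2 (pledges 50, payoff 114): dropping to 0 → total 190, payoff 0. No gain.
Lab 3 (pledges 50, payoff 114): dropping to 0 → total 190, payoff 0. No gain.
Lab 4 (pledges 80, payoff 84): dropping to 0 → total 160, payoff 0. No gain.
Lab 5 (pledges 60, payoff 104): dropping to 0 → total 180, payoff 0. No gain.

Yes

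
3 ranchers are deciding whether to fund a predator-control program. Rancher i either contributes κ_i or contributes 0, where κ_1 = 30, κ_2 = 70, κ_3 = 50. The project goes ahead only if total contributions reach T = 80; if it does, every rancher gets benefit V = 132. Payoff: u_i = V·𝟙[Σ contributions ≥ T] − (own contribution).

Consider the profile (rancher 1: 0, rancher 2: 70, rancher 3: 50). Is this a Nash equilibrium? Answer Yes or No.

Yes

Total = 120 ≥ 80: provided.
Rancher 1 (pledges 0, payoff 132): pledging 30 → total 150, payoff 102. No gain.
Rancher 2 (pledges 70, payoff 62): dropping to 0 → total 50, payoff 0. No gain.
Rancher 3 (pledges 50, payoff 82): dropping to 0 → total 70, payoff 0. No gain.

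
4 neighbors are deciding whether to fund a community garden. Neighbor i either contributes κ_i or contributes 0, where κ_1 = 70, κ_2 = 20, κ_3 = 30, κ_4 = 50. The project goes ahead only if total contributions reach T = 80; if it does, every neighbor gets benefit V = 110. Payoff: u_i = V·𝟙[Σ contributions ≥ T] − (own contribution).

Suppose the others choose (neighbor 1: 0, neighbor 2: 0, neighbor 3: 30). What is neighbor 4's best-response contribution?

50

Others' total = 30. Contributing 50 brings total to 80 ≥ 80: gain V − κ_4 = 60.
Best response: 50.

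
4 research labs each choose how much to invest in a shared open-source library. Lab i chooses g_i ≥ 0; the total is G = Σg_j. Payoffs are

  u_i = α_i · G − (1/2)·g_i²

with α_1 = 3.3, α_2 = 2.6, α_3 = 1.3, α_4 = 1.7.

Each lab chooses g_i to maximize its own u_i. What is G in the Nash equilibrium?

8.9

Lab i's FOC: ∂u_i/∂g_i = α_i − g_i = 0, so g_i* = α_i.
NE contributions = (3.3, 2.6, 1.3, 1.7); G = 8.9.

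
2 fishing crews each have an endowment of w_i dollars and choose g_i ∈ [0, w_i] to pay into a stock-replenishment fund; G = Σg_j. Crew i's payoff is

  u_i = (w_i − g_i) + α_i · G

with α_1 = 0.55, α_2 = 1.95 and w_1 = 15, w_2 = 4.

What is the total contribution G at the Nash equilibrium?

∂u_i/∂g_i = α_i − 1, so crew i contributes w_i if α_i > 1, else 0.
α_i > 1 for i ∈ {2}; NE contributions (0, 4), G = 4.

4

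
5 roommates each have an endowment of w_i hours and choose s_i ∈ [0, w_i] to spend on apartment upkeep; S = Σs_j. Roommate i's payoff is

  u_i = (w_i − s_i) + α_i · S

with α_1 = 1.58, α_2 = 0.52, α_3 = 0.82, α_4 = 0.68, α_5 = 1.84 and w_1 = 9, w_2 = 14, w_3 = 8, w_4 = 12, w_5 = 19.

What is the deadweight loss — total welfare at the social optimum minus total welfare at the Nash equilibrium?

∂u_i/∂s_i = α_i − 1, so roommate i contributes w_i if α_i > 1, else 0.
α_i > 1 for i ∈ {1, 5}; NE contributions (9, 0, 0, 0, 19), S = 28.
W^NE = Σw_i − S^NE + (Σα_i)·S^NE = 62 + 4.44·28 = 186.32.
Planner: ∂(Σu_j)/∂s_i = Σα_j − 1 = 4.44 > 0, so everyone contributes w_i; S^SO = 62, W^SO = 62 + 4.44·62 = 337.28.
Deadweight loss = 150.96.

150.96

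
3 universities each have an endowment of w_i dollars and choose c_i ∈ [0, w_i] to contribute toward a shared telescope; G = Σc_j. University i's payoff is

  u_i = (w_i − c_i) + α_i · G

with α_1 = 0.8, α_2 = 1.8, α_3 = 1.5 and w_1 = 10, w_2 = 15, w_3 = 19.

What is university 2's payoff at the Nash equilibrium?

∂u_i/∂c_i = α_i − 1, so university i contributes w_i if α_i > 1, else 0.
α_i > 1 for i ∈ {2, 3}; NE contributions (0, 15, 19), G = 34.
u_2 = (15 − 15) + 1.8·34 = 61.2.

61.2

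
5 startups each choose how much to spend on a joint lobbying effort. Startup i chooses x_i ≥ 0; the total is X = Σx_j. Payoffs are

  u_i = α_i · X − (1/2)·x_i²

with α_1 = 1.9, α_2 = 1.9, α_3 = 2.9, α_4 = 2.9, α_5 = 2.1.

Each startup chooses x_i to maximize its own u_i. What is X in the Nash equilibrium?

Startup i's FOC: ∂u_i/∂x_i = α_i − x_i = 0, so x_i* = α_i.
NE contributions = (1.9, 1.9, 2.9, 2.9, 2.1); X = 11.7.

11.7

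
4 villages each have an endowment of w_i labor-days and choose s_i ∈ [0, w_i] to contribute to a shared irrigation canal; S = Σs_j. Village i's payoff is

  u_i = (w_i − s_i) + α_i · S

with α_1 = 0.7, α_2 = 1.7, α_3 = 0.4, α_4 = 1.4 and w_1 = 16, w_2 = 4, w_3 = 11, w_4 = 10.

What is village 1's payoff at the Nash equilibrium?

25.8

∂u_i/∂s_i = α_i − 1, so village i contributes w_i if α_i > 1, else 0.
α_i > 1 for i ∈ {2, 4}; NE contributions (0, 4, 0, 10), S = 14.
u_1 = (16 − 0) + 0.7·14 = 25.8.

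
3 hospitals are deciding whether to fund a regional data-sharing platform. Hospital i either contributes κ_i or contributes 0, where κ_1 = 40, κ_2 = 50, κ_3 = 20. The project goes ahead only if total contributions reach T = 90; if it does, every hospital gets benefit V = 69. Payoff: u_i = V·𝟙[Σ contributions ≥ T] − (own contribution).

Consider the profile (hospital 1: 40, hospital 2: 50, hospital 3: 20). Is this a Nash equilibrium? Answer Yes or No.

Total = 110 ≥ 90: provided.
Hospital 1 (pledges 40, payoff 29): dropping to 0 → total 70, payoff 0. No gain.
Hospital 2 (pledges 50, payoff 19): dropping to 0 → total 60, payoff 0. No gain.
Hospital 3 (pledges 20, payoff 49): dropping to 0 → total 90, payoff 69. Profitable deviation.

No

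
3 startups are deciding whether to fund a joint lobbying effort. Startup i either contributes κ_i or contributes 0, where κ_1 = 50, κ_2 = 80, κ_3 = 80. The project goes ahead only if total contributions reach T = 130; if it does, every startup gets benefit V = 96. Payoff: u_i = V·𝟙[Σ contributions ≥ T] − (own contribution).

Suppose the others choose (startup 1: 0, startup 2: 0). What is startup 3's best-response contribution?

0

Others' total = 0. Even contributing 80 gives 80 < 130: no benefit either way.
Best response: 0.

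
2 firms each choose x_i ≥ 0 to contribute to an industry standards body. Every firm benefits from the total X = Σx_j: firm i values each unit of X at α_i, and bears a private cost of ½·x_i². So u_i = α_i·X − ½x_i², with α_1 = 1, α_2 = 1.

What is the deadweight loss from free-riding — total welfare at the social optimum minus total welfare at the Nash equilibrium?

1

Firm i's FOC: ∂u_i/∂x_i = α_i − x_i = 0, so x_i* = α_i.
NE contributions = (1, 1); X = 2.
W^NE = (Σα)·X − ½Σα_i² = 2² − ½·2 = 3.
Planner sets x_i = Σα_j = 2 for every i, so X^SO = 2·2 = 4.
W^SO = (Σα)·X^SO − ½·2·(Σα)² = (2/2)·2² = 4.
Deadweight loss = W^SO − W^NE = 1.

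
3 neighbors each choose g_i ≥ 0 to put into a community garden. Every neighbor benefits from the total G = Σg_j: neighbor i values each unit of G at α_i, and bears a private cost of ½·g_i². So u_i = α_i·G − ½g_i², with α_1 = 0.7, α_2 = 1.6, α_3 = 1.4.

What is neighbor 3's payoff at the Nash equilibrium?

4.2

Neighbor i's FOC: ∂u_i/∂g_i = α_i − g_i = 0, so g_i* = α_i.
NE contributions = (0.7, 1.6, 1.4); G = 3.7.
u_3 = α_3·G − ½·(g_3)² = 1.4·3.7 − ½·1.4² = 4.2.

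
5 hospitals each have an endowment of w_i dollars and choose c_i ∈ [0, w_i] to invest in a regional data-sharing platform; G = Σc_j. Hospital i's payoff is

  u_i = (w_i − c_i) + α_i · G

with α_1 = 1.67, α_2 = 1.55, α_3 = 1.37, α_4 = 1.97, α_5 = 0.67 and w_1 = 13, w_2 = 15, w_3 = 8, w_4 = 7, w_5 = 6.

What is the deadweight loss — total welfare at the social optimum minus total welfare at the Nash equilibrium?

∂u_i/∂c_i = α_i − 1, so hospital i contributes w_i if α_i > 1, else 0.
α_i > 1 for i ∈ {1, 2, 3, 4}; NE contributions (13, 15, 8, 7, 0), G = 43.
W^NE = Σw_i − G^NE + (Σα_i)·G^NE = 49 + 6.23·43 = 316.89.
Planner: ∂(Σu_j)/∂c_i = Σα_j − 1 = 6.23 > 0, so everyone contributes w_i; G^SO = 49, W^SO = 49 + 6.23·49 = 354.27.
Deadweight loss = 37.38.

37.38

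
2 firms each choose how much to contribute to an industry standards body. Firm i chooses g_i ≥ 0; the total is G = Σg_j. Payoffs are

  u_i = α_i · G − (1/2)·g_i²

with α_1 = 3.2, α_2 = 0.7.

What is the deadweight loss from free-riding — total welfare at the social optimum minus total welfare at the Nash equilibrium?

5.365

Firm i's FOC: ∂u_i/∂g_i = α_i − g_i = 0, so g_i* = α_i.
NE contributions = (3.2, 0.7); G = 3.9.
W^NE = (Σα)·G − ½Σα_i² = 3.9² − ½·10.73 = 9.845.
Planner sets g_i = Σα_j = 3.9 for every i, so G^SO = 2·3.9 = 7.8.
W^SO = (Σα)·G^SO − ½·2·(Σα)² = (2/2)·3.9² = 15.21.
Deadweight loss = W^SO − W^NE = 5.365.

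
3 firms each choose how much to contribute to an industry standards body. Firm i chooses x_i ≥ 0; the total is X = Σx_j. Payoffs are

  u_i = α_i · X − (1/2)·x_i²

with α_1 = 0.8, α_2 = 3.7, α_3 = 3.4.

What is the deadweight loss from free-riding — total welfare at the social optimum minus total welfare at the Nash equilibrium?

44.15

Firm i's FOC: ∂u_i/∂x_i = α_i − x_i = 0, so x_i* = α_i.
NE contributions = (0.8, 3.7, 3.4); X = 7.9.
W^NE = (Σα)·X − ½Σα_i² = 7.9² − ½·25.89 = 49.465.
Planner sets x_i = Σα_j = 7.9 for every i, so X^SO = 3·7.9 = 23.7.
W^SO = (Σα)·X^SO − ½·3·(Σα)² = (3/2)·7.9² = 93.615.
Deadweight loss = W^SO − W^NE = 44.15.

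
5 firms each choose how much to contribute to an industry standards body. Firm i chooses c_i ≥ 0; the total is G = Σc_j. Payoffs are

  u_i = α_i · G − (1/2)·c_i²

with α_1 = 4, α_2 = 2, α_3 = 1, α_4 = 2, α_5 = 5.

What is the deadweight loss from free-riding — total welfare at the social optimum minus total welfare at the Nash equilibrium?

Firm i's FOC: ∂u_i/∂c_i = α_i − c_i = 0, so c_i* = α_i.
NE contributions = (4, 2, 1, 2, 5); G = 14.
W^NE = (Σα)·G − ½Σα_i² = 14² − ½·50 = 171.
Planner sets c_i = Σα_j = 14 for every i, so G^SO = 5·14 = 70.
W^SO = (Σα)·G^SO − ½·5·(Σα)² = (5/2)·14² = 490.
Deadweight loss = W^SO − W^NE = 319.

319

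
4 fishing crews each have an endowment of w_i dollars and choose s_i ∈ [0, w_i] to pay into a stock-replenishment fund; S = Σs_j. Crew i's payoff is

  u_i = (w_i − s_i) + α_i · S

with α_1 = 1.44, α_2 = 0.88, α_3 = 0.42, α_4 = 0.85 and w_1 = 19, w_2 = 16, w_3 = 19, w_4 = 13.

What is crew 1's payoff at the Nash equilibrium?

∂u_i/∂s_i = α_i − 1, so crew i contributes w_i if α_i > 1, else 0.
α_i > 1 for i ∈ {1}; NE contributions (19, 0, 0, 0), S = 19.
u_1 = (19 − 19) + 1.44·19 = 27.36.

27.36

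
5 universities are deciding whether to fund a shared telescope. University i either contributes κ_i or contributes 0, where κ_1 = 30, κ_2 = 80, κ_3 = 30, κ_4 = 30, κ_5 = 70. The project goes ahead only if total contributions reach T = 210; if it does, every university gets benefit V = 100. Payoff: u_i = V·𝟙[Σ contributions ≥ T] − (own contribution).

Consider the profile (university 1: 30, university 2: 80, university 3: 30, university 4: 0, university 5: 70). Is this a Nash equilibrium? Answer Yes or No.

Yes

Total = 210 ≥ 210: provided.
University 1 (pledges 30, payoff 70): dropping to 0 → total 180, payoff 0. No gain.
University 2 (pledges 80, payoff 20): dropping to 0 → total 130, payoff 0. No gain.
University 3 (pledges 30, payoff 70): dropping to 0 → total 180, payoff 0. No gain.
University 4 (pledges 0, payoff 100): pledging 30 → total 240, payoff 70. No gain.
University 5 (pledges 70, payoff 30): dropping to 0 → total 140, payoff 0. No gain.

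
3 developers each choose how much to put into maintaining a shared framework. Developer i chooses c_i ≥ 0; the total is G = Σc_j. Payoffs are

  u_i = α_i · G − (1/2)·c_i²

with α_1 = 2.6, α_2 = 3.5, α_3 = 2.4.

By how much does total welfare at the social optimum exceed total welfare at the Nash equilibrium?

Developer i's FOC: ∂u_i/∂c_i = α_i − c_i = 0, so c_i* = α_i.
NE contributions = (2.6, 3.5, 2.4); G = 8.5.
W^NE = (Σα)·G − ½Σα_i² = 8.5² − ½·24.77 = 59.865.
Planner sets c_i = Σα_j = 8.5 for every i, so G^SO = 3·8.5 = 25.5.
W^SO = (Σα)·G^SO − ½·3·(Σα)² = (3/2)·8.5² = 108.375.
Deadweight loss = W^SO − W^NE = 48.51.

48.51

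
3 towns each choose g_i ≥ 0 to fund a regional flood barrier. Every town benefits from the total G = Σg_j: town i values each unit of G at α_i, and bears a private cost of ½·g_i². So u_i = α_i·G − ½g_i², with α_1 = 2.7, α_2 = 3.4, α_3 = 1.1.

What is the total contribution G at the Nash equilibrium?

Town i's FOC: ∂u_i/∂g_i = α_i − g_i = 0, so g_i* = α_i.
NE contributions = (2.7, 3.4, 1.1); G = 7.2.

7.2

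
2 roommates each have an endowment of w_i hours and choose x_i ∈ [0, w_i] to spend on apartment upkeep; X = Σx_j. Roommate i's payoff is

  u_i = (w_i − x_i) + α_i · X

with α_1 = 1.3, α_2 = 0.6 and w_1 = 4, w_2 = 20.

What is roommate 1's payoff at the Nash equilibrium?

∂u_i/∂x_i = α_i − 1, so roommate i contributes w_i if α_i > 1, else 0.
α_i > 1 for i ∈ {1}; NE contributions (4, 0), X = 4.
u_1 = (4 − 4) + 1.3·4 = 5.2.

5.2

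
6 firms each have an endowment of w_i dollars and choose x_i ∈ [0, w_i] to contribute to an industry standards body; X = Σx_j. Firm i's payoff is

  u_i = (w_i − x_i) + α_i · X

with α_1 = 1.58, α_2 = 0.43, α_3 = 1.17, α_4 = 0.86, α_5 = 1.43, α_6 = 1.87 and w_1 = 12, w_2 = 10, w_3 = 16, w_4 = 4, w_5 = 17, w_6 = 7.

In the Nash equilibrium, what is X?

∂u_i/∂x_i = α_i − 1, so firm i contributes w_i if α_i > 1, else 0.
α_i > 1 for i ∈ {1, 3, 5, 6}; NE contributions (12, 0, 16, 0, 17, 7), X = 52.

52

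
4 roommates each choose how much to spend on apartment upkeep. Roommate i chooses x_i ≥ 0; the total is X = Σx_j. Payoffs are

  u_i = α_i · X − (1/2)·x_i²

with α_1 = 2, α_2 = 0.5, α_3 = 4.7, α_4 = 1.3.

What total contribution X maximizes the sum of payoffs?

34

Planner FOC: ∂(Σu_j)/∂x_i = (Σα_j) − x_i = 0, so x_i^SO = Σα_j = 8.5 for every i; X^SO = 34.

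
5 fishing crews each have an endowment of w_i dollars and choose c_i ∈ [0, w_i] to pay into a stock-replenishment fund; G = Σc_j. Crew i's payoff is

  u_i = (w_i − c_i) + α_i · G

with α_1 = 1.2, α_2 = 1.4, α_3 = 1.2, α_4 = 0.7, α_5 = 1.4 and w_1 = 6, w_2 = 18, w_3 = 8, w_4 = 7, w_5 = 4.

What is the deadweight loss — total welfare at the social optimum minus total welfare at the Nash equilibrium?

34.3

∂u_i/∂c_i = α_i − 1, so crew i contributes w_i if α_i > 1, else 0.
α_i > 1 for i ∈ {1, 2, 3, 5}; NE contributions (6, 18, 8, 0, 4), G = 36.
W^NE = Σw_i − G^NE + (Σα_i)·G^NE = 43 + 4.9·36 = 219.4.
Planner: ∂(Σu_j)/∂c_i = Σα_j − 1 = 4.9 > 0, so everyone contributes w_i; G^SO = 43, W^SO = 43 + 4.9·43 = 253.7.
Deadweight loss = 34.3.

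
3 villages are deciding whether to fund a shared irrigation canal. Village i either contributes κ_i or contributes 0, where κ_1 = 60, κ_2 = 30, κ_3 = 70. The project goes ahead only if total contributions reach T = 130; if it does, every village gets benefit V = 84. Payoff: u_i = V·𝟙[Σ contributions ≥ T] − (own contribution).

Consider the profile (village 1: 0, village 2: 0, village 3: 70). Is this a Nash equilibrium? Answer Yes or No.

Total = 70 < 130: not provided.
Village 1 (pledges 0, payoff 0): pledging 60 → total 130, payoff 24. Profitable deviation.

No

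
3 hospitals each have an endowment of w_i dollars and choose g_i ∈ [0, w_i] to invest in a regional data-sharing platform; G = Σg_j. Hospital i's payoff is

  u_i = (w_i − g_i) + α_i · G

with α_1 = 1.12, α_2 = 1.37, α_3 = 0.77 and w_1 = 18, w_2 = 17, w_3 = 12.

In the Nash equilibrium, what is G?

∂u_i/∂g_i = α_i − 1, so hospital i contributes w_i if α_i > 1, else 0.
α_i > 1 for i ∈ {1, 2}; NE contributions (18, 17, 0), G = 35.

35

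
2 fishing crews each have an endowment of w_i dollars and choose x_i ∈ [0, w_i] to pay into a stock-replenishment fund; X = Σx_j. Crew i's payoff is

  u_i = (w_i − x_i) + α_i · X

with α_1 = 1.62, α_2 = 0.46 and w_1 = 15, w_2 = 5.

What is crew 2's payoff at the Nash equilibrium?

∂u_i/∂x_i = α_i − 1, so crew i contributes w_i if α_i > 1, else 0.
α_i > 1 for i ∈ {1}; NE contributions (15, 0), X = 15.
u_2 = (5 − 0) + 0.46·15 = 11.9.

11.9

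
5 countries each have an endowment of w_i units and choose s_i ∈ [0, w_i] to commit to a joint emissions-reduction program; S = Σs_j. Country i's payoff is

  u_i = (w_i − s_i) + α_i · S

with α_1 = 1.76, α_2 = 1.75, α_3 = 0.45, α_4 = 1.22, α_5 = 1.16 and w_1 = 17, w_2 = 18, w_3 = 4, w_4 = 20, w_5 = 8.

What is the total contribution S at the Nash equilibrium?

63

∂u_i/∂s_i = α_i − 1, so country i contributes w_i if α_i > 1, else 0.
α_i > 1 for i ∈ {1, 2, 4, 5}; NE contributions (17, 18, 0, 20, 8), S = 63.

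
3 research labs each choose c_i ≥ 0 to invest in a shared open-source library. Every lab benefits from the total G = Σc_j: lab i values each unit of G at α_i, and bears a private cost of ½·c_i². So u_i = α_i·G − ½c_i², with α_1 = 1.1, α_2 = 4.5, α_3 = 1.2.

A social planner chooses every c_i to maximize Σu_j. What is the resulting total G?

20.4

Planner FOC: ∂(Σu_j)/∂c_i = (Σα_j) − c_i = 0, so c_i^SO = Σα_j = 6.8 for every i; G^SO = 20.4.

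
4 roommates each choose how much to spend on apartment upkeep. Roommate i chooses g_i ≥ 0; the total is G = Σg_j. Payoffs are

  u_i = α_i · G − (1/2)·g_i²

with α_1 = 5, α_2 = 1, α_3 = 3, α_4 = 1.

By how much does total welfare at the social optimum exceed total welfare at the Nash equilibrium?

118

Roommate i's FOC: ∂u_i/∂g_i = α_i − g_i = 0, so g_i* = α_i.
NE contributions = (5, 1, 3, 1); G = 10.
W^NE = (Σα)·G − ½Σα_i² = 10² − ½·36 = 82.
Planner sets g_i = Σα_j = 10 for every i, so G^SO = 4·10 = 40.
W^SO = (Σα)·G^SO − ½·4·(Σα)² = (4/2)·10² = 200.
Deadweight loss = W^SO − W^NE = 118.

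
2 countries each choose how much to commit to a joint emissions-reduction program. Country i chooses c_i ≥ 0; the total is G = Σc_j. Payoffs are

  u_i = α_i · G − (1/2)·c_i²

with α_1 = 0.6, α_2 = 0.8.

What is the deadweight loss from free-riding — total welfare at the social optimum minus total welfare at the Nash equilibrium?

0.5

Country i's FOC: ∂u_i/∂c_i = α_i − c_i = 0, so c_i* = α_i.
NE contributions = (0.6, 0.8); G = 1.4.
W^NE = (Σα)·G − ½Σα_i² = 1.4² − ½·1 = 1.46.
Planner sets c_i = Σα_j = 1.4 for every i, so G^SO = 2·1.4 = 2.8.
W^SO = (Σα)·G^SO − ½·2·(Σα)² = (2/2)·1.4² = 1.96.
Deadweight loss = W^SO − W^NE = 0.5.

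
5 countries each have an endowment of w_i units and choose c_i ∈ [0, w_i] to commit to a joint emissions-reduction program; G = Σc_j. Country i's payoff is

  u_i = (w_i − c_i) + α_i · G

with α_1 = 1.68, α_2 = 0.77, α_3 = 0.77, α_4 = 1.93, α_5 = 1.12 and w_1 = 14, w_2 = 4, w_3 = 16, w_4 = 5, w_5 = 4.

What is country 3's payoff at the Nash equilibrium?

33.71

∂u_i/∂c_i = α_i − 1, so country i contributes w_i if α_i > 1, else 0.
α_i > 1 for i ∈ {1, 4, 5}; NE contributions (14, 0, 0, 5, 4), G = 23.
u_3 = (16 − 0) + 0.77·23 = 33.71.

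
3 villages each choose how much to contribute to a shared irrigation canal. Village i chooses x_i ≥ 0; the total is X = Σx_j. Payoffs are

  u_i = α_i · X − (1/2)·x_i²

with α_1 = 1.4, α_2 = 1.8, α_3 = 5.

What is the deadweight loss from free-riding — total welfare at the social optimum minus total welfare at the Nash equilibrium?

Village i's FOC: ∂u_i/∂x_i = α_i − x_i = 0, so x_i* = α_i.
NE contributions = (1.4, 1.8, 5); X = 8.2.
W^NE = (Σα)·X − ½Σα_i² = 8.2² − ½·30.2 = 52.14.
Planner sets x_i = Σα_j = 8.2 for every i, so X^SO = 3·8.2 = 24.6.
W^SO = (Σα)·X^SO − ½·3·(Σα)² = (3/2)·8.2² = 100.86.
Deadweight loss = W^SO − W^NE = 48.72.

48.72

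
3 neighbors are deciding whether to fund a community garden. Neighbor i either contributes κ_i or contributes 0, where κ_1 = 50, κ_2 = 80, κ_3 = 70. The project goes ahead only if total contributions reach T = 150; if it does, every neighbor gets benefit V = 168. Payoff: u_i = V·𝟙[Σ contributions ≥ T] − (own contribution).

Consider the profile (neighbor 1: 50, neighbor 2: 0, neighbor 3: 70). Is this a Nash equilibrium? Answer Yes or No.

No

Total = 120 < 150: not provided.
Neighbor 1 (pledges 50, payoff -50): dropping to 0 → total 70, payoff 0. Profitable deviation.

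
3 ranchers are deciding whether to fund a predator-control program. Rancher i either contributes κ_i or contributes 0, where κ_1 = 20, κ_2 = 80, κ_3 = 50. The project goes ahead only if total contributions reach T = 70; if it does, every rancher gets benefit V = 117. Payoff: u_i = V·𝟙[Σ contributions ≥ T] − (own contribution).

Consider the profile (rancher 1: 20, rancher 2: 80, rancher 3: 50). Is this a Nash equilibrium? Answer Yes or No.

Total = 150 ≥ 70: provided.
Rancher 1 (pledges 20, payoff 97): dropping to 0 → total 130, payoff 117. Profitable deviation.

No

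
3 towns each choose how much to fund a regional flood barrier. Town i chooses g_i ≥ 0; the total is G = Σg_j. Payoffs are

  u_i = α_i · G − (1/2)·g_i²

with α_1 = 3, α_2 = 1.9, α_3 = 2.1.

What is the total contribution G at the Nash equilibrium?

Town i's FOC: ∂u_i/∂g_i = α_i − g_i = 0, so g_i* = α_i.
NE contributions = (3, 1.9, 2.1); G = 7.

7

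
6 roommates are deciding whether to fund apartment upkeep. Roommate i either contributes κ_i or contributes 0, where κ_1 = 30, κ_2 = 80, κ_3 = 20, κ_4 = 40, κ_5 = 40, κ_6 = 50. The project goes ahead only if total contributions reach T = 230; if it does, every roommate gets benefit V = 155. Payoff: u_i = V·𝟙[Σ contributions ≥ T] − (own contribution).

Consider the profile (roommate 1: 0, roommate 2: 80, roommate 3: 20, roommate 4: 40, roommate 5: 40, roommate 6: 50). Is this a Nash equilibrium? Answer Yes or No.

Yes

Total = 230 ≥ 230: provided.
Roommate 1 (pledges 0, payoff 155): pledging 30 → total 260, payoff 125. No gain.
Roommate 2 (pledges 80, payoff 75): dropping to 0 → total 150, payoff 0. No gain.
Roommate 3 (pledges 20, payoff 135): dropping to 0 → total 210, payoff 0. No gain.
Roommate 4 (pledges 40, payoff 115): dropping to 0 → total 190, payoff 0. No gain.
Roommate 5 (pledges 40, payoff 115): dropping to 0 → total 190, payoff 0. No gain.
Roommate 6 (pledges 50, payoff 105): dropping to 0 → total 180, payoff 0. No gain.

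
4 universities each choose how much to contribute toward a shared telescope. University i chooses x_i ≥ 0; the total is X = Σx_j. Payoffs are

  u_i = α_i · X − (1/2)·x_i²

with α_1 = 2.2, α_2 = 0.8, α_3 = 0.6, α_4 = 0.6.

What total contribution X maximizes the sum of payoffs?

16.8

Planner FOC: ∂(Σu_j)/∂x_i = (Σα_j) − x_i = 0, so x_i^SO = Σα_j = 4.2 for every i; X^SO = 16.8.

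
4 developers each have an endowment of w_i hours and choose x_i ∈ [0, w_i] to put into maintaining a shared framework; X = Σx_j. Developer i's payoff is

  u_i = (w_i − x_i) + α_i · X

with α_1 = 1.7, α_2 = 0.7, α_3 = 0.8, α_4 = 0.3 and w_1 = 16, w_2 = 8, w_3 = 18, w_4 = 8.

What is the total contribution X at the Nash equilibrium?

16

∂u_i/∂x_i = α_i − 1, so developer i contributes w_i if α_i > 1, else 0.
α_i > 1 for i ∈ {1}; NE contributions (16, 0, 0, 0), X = 16.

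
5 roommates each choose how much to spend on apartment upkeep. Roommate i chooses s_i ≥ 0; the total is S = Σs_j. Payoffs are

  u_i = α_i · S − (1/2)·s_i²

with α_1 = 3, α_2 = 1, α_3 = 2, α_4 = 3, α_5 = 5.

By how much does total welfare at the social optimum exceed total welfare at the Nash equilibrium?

Roommate i's FOC: ∂u_i/∂s_i = α_i − s_i = 0, so s_i* = α_i.
NE contributions = (3, 1, 2, 3, 5); S = 14.
W^NE = (Σα)·S − ½Σα_i² = 14² − ½·48 = 172.
Planner sets s_i = Σα_j = 14 for every i, so S^SO = 5·14 = 70.
W^SO = (Σα)·S^SO − ½·5·(Σα)² = (5/2)·14² = 490.
Deadweight loss = W^SO − W^NE = 318.

318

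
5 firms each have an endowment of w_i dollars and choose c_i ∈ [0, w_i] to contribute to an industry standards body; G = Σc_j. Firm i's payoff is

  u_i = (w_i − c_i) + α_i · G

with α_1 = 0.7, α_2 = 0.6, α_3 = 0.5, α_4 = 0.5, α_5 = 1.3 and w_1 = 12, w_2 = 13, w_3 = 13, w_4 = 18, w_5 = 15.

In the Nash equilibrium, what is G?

15

∂u_i/∂c_i = α_i − 1, so firm i contributes w_i if α_i > 1, else 0.
α_i > 1 for i ∈ {5}; NE contributions (0, 0, 0, 0, 15), G = 15.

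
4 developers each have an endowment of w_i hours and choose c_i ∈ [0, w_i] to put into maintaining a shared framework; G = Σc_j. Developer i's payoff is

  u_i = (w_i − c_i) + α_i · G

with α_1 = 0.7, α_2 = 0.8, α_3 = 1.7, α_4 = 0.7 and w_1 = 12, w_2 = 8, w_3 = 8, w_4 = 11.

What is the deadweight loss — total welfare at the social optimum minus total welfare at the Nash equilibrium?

89.9

∂u_i/∂c_i = α_i − 1, so developer i contributes w_i if α_i > 1, else 0.
α_i > 1 for i ∈ {3}; NE contributions (0, 0, 8, 0), G = 8.
W^NE = Σw_i − G^NE + (Σα_i)·G^NE = 39 + 2.9·8 = 62.2.
Planner: ∂(Σu_j)/∂c_i = Σα_j − 1 = 2.9 > 0, so everyone contributes w_i; G^SO = 39, W^SO = 39 + 2.9·39 = 152.1.
Deadweight loss = 89.9.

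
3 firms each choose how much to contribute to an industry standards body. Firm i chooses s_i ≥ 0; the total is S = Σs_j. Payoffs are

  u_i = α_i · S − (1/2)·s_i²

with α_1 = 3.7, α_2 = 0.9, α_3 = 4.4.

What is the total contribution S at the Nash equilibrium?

9

Firm i's FOC: ∂u_i/∂s_i = α_i − s_i = 0, so s_i* = α_i.
NE contributions = (3.7, 0.9, 4.4); S = 9.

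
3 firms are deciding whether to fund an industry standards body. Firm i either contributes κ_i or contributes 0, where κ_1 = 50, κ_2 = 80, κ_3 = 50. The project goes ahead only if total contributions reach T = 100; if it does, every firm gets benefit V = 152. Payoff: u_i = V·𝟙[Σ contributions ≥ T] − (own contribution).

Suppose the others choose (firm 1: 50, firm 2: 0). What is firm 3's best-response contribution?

Others' total = 50. Contributing 50 brings total to 100 ≥ 100: gain V − κ_3 = 102.
Best response: 50.

50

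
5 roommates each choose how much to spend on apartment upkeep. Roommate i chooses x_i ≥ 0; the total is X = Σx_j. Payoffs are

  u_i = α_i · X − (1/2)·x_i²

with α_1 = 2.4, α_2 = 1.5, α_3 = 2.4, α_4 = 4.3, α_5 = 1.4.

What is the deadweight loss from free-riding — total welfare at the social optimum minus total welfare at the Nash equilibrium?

Roommate i's FOC: ∂u_i/∂x_i = α_i − x_i = 0, so x_i* = α_i.
NE contributions = (2.4, 1.5, 2.4, 4.3, 1.4); X = 12.
W^NE = (Σα)·X − ½Σα_i² = 12² − ½·34.22 = 126.89.
Planner sets x_i = Σα_j = 12 for every i, so X^SO = 5·12 = 60.
W^SO = (Σα)·X^SO − ½·5·(Σα)² = (5/2)·12² = 360.
Deadweight loss = W^SO − W^NE = 233.11.

233.11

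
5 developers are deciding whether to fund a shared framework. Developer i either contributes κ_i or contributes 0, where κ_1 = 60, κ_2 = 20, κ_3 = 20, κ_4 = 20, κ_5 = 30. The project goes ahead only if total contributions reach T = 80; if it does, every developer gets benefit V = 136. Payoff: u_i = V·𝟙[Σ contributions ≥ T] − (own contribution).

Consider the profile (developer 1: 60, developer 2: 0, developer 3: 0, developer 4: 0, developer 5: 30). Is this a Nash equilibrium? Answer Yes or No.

Yes

Total = 90 ≥ 80: provided.
Developer 1 (pledges 60, payoff 76): dropping to 0 → total 30, payoff 0. No gain.
Developer 2 (pledges 0, payoff 136): pledging 20 → total 110, payoff 116. No gain.
Developer 3 (pledges 0, payoff 136): pledging 20 → total 110, payoff 116. No gain.
Developer 4 (pledges 0, payoff 136): pledging 20 → total 110, payoff 116. No gain.
Developer 5 (pledges 30, payoff 106): dropping to 0 → total 60, payoff 0. No gain.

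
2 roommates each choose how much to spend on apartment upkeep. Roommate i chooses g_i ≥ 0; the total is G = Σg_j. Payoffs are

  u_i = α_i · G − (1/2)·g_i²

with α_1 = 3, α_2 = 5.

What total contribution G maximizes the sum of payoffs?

16

Planner FOC: ∂(Σu_j)/∂g_i = (Σα_j) − g_i = 0, so g_i^SO = Σα_j = 8 for every i; G^SO = 16.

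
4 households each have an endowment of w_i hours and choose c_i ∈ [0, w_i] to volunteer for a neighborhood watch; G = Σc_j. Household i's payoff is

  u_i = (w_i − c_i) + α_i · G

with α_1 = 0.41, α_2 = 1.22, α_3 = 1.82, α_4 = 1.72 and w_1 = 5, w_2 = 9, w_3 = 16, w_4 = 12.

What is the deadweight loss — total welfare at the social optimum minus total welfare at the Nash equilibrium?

20.85

∂u_i/∂c_i = α_i − 1, so household i contributes w_i if α_i > 1, else 0.
α_i > 1 for i ∈ {2, 3, 4}; NE contributions (0, 9, 16, 12), G = 37.
W^NE = Σw_i − G^NE + (Σα_i)·G^NE = 42 + 4.17·37 = 196.29.
Planner: ∂(Σu_j)/∂c_i = Σα_j − 1 = 4.17 > 0, so everyone contributes w_i; G^SO = 42, W^SO = 42 + 4.17·42 = 217.14.
Deadweight loss = 20.85.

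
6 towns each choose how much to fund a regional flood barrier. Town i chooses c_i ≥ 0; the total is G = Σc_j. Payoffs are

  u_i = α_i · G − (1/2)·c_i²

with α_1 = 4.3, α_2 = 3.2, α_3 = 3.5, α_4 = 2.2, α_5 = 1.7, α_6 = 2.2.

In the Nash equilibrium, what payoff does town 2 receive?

Town i's FOC: ∂u_i/∂c_i = α_i − c_i = 0, so c_i* = α_i.
NE contributions = (4.3, 3.2, 3.5, 2.2, 1.7, 2.2); G = 17.1.
u_2 = α_2·G − ½·(c_2)² = 3.2·17.1 − ½·3.2² = 49.6.

49.6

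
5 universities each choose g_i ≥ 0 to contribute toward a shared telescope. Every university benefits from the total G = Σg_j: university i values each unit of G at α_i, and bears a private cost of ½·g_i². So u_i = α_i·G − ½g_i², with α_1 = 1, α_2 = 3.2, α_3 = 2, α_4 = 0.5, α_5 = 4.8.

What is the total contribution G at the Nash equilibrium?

11.5

University i's FOC: ∂u_i/∂g_i = α_i − g_i = 0, so g_i* = α_i.
NE contributions = (1, 3.2, 2, 0.5, 4.8); G = 11.5.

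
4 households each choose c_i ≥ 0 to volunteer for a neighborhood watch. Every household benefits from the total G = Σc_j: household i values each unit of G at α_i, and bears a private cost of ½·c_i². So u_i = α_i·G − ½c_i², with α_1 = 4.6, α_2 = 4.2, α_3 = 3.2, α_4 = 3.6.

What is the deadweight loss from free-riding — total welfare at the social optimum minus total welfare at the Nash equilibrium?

Household i's FOC: ∂u_i/∂c_i = α_i − c_i = 0, so c_i* = α_i.
NE contributions = (4.6, 4.2, 3.2, 3.6); G = 15.6.
W^NE = (Σα)·G − ½Σα_i² = 15.6² − ½·62 = 212.36.
Planner sets c_i = Σα_j = 15.6 for every i, so G^SO = 4·15.6 = 62.4.
W^SO = (Σα)·G^SO − ½·4·(Σα)² = (4/2)·15.6² = 486.72.
Deadweight loss = W^SO − W^NE = 274.36.

274.36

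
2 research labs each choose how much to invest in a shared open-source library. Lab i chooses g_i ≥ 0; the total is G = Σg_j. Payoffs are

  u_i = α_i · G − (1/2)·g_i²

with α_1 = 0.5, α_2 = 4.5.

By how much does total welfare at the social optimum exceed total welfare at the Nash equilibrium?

10.25

Lab i's FOC: ∂u_i/∂g_i = α_i − g_i = 0, so g_i* = α_i.
NE contributions = (0.5, 4.5); G = 5.
W^NE = (Σα)·G − ½Σα_i² = 5² − ½·20.5 = 14.75.
Planner sets g_i = Σα_j = 5 for every i, so G^SO = 2·5 = 10.
W^SO = (Σα)·G^SO − ½·2·(Σα)² = (2/2)·5² = 25.
Deadweight loss = W^SO − W^NE = 10.25.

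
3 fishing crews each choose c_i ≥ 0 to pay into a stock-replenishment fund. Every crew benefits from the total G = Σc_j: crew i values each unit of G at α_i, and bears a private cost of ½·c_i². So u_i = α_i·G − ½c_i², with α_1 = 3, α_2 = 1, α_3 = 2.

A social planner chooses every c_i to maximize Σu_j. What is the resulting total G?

18

Planner FOC: ∂(Σu_j)/∂c_i = (Σα_j) − c_i = 0, so c_i^SO = Σα_j = 6 for every i; G^SO = 18.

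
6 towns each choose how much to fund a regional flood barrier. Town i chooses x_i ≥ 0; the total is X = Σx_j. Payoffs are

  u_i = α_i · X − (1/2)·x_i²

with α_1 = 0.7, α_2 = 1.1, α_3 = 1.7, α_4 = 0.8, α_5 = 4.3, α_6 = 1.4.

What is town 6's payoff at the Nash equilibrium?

Town i's FOC: ∂u_i/∂x_i = α_i − x_i = 0, so x_i* = α_i.
NE contributions = (0.7, 1.1, 1.7, 0.8, 4.3, 1.4); X = 10.
u_6 = α_6·X − ½·(x_6)² = 1.4·10 − ½·1.4² = 13.02.

13.02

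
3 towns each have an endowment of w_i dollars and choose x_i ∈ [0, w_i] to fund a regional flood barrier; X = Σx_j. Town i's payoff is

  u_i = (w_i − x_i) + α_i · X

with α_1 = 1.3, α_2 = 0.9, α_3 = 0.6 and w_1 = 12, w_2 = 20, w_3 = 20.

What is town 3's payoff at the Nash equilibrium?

∂u_i/∂x_i = α_i − 1, so town i contributes w_i if α_i > 1, else 0.
α_i > 1 for i ∈ {1}; NE contributions (12, 0, 0), X = 12.
u_3 = (20 − 0) + 0.6·12 = 27.2.

27.2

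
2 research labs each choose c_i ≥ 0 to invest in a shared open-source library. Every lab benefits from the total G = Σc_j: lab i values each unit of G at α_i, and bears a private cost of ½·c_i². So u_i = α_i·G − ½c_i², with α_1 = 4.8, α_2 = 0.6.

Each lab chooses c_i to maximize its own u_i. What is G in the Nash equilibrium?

Lab i's FOC: ∂u_i/∂c_i = α_i − c_i = 0, so c_i* = α_i.
NE contributions = (4.8, 0.6); G = 5.4.

5.4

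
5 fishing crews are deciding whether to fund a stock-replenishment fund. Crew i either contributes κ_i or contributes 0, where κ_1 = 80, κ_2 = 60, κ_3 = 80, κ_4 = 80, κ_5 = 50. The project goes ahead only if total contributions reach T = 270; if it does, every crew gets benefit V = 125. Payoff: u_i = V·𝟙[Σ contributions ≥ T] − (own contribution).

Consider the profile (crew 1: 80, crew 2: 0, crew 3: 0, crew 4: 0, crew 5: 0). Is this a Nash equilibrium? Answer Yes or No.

No

Total = 80 < 270: not provided.
Crew 1 (pledges 80, payoff -80): dropping to 0 → total 0, payoff 0. Profitable deviation.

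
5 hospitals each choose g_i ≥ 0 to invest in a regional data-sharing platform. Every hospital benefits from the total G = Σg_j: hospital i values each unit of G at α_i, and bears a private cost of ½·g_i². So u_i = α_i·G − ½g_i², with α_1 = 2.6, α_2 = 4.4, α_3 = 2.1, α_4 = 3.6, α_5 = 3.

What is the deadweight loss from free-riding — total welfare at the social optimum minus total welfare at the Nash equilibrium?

395.98

Hospital i's FOC: ∂u_i/∂g_i = α_i − g_i = 0, so g_i* = α_i.
NE contributions = (2.6, 4.4, 2.1, 3.6, 3); G = 15.7.
W^NE = (Σα)·G − ½Σα_i² = 15.7² − ½·52.49 = 220.245.
Planner sets g_i = Σα_j = 15.7 for every i, so G^SO = 5·15.7 = 78.5.
W^SO = (Σα)·G^SO − ½·5·(Σα)² = (5/2)·15.7² = 616.225.
Deadweight loss = W^SO − W^NE = 395.98.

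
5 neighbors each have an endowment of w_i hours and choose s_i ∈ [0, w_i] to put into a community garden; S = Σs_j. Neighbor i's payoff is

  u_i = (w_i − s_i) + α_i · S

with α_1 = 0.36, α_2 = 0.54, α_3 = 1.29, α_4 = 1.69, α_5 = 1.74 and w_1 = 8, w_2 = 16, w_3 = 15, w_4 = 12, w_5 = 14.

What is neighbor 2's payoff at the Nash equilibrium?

38.14

∂u_i/∂s_i = α_i − 1, so neighbor i contributes w_i if α_i > 1, else 0.
α_i > 1 for i ∈ {3, 4, 5}; NE contributions (0, 0, 15, 12, 14), S = 41.
u_2 = (16 − 0) + 0.54·41 = 38.14.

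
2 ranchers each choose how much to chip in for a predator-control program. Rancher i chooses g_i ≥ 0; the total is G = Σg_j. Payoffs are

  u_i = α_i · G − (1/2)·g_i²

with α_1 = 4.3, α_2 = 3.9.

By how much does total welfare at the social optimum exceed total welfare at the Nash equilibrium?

16.85

Rancher i's FOC: ∂u_i/∂g_i = α_i − g_i = 0, so g_i* = α_i.
NE contributions = (4.3, 3.9); G = 8.2.
W^NE = (Σα)·G − ½Σα_i² = 8.2² − ½·33.7 = 50.39.
Planner sets g_i = Σα_j = 8.2 for every i, so G^SO = 2·8.2 = 16.4.
W^SO = (Σα)·G^SO − ½·2·(Σα)² = (2/2)·8.2² = 67.24.
Deadweight loss = W^SO − W^NE = 16.85.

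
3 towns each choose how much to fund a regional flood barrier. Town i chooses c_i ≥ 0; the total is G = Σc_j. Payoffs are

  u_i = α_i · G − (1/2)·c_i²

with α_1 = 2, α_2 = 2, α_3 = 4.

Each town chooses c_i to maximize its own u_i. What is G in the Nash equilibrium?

8

Town i's FOC: ∂u_i/∂c_i = α_i − c_i = 0, so c_i* = α_i.
NE contributions = (2, 2, 4); G = 8.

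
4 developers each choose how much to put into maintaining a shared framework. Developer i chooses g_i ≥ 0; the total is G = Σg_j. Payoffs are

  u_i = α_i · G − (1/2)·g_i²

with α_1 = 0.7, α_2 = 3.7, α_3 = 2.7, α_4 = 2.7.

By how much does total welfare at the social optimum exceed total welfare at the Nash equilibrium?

110.42

Developer i's FOC: ∂u_i/∂g_i = α_i − g_i = 0, so g_i* = α_i.
NE contributions = (0.7, 3.7, 2.7, 2.7); G = 9.8.
W^NE = (Σα)·G − ½Σα_i² = 9.8² − ½·28.76 = 81.66.
Planner sets g_i = Σα_j = 9.8 for every i, so G^SO = 4·9.8 = 39.2.
W^SO = (Σα)·G^SO − ½·4·(Σα)² = (4/2)·9.8² = 192.08.
Deadweight loss = W^SO − W^NE = 110.42.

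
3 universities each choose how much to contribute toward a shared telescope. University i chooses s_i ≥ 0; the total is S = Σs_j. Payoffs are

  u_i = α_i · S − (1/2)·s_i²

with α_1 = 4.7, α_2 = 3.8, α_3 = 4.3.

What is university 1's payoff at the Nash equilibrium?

University i's FOC: ∂u_i/∂s_i = α_i − s_i = 0, so s_i* = α_i.
NE contributions = (4.7, 3.8, 4.3); S = 12.8.
u_1 = α_1·S − ½·(s_1)² = 4.7·12.8 − ½·4.7² = 49.115.

49.115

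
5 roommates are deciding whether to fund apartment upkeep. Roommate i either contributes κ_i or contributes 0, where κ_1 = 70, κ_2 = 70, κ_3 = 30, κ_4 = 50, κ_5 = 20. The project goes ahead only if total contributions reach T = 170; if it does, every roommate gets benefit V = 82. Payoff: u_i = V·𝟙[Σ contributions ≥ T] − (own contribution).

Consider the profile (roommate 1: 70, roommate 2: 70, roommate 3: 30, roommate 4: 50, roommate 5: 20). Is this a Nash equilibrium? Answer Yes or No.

Total = 240 ≥ 170: provided.
Roommate 1 (pledges 70, payoff 12): dropping to 0 → total 170, payoff 82. Profitable deviation.

No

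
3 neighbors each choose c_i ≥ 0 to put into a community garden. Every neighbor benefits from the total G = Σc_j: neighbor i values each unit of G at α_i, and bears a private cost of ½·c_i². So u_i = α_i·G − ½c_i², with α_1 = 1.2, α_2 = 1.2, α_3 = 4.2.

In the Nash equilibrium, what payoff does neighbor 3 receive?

Neighbor i's FOC: ∂u_i/∂c_i = α_i − c_i = 0, so c_i* = α_i.
NE contributions = (1.2, 1.2, 4.2); G = 6.6.
u_3 = α_3·G − ½·(c_3)² = 4.2·6.6 − ½·4.2² = 18.9.

18.9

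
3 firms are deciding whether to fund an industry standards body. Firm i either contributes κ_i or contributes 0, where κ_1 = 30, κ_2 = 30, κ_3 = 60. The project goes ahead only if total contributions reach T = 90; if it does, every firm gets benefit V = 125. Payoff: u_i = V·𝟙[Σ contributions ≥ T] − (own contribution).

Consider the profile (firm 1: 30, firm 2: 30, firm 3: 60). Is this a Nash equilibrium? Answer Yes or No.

No

Total = 120 ≥ 90: provided.
Firm 1 (pledges 30, payoff 95): dropping to 0 → total 90, payoff 125. Profitable deviation.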